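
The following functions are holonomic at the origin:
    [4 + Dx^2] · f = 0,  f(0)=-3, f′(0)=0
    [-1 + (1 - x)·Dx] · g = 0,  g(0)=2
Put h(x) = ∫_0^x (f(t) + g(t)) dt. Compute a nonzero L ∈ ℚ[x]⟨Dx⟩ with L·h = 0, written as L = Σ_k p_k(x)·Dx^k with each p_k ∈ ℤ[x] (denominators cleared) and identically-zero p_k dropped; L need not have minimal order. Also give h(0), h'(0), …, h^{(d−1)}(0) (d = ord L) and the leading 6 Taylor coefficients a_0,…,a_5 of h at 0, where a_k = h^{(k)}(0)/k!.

f: a_k = -3, 0, 6, 0, -2, 0, …
g: a_k = 2, 2, 2, 2, 2, 2, …
Sum ⇒ L₀ = lclm(L_f,L_g) in ℚ(x)⟨Dx⟩.
h=∫h₀ ⇒ L = L₀·Dx.
L = (-20 + 16·x - 8·x^2)·Dx + (12 - 28·x + 24·x^2 - 8·x^3)·Dx^2 + (-5 + 4·x - 2·x^2)·Dx^3 + (3 - 7·x + 6·x^2 - 2·x^3)·Dx^4  (order 4).
h: a_k = 0, -1, 1, 8/3, 1/2, 0, …
ICs: h(0) = 0, h′(0) = -1, h′′(0) = 2, h′′′(0) = 16.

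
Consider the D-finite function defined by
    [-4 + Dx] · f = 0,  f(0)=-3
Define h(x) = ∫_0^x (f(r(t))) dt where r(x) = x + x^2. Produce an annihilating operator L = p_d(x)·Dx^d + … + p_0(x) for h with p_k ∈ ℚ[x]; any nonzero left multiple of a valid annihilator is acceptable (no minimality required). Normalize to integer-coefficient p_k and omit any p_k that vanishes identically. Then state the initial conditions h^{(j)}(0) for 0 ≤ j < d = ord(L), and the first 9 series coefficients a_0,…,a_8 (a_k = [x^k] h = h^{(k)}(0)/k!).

L = (-4 - 8·x)·Dx + Dx^2  (order 2).
h: a_k = 0, -3, -6, -12, -20, -152/5, -208/5, -5536/105, -6512/105, …
ICs: h(0) = 0, h′(0) = -3.

f: a_k = -3, -12, -24, -32, -32, -128/5, -256/15, -1024/105, -512/105, …
Substitute x→r, Dx→(1/r')Dx; clear ⇒ L₀.
h=∫₀ˣh₀: take L = L₀·Dx.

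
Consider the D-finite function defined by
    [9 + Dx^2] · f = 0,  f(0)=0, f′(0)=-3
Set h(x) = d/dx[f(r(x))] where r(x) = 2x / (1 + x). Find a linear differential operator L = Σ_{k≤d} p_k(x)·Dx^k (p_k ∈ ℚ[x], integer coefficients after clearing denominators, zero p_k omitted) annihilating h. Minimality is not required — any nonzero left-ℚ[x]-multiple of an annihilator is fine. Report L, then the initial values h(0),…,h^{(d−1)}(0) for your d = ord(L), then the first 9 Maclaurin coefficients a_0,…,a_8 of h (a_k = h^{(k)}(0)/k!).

f: a_k = 0, -3, 0, 9/2, 0, -81/40, 0, 243/560, 0, …
Change of var in L_f (x↦r) gives L₀.
h=h₀': d/dx-closure on L₀ ⇒ L.
L = (42 + 12·x + 6·x^2) + (6 + 18·x + 18·x^2 + 6·x^3)·Dx + (1 + 4·x + 6·x^2 + 4·x^3 + x^4)·Dx^2  (order 2).
h: a_k = -6, 12, 90, -408, 726, -180, -13386/5, 45168/5, -126414/7, …
ICs: h(0) = -6, h′(0) = 12.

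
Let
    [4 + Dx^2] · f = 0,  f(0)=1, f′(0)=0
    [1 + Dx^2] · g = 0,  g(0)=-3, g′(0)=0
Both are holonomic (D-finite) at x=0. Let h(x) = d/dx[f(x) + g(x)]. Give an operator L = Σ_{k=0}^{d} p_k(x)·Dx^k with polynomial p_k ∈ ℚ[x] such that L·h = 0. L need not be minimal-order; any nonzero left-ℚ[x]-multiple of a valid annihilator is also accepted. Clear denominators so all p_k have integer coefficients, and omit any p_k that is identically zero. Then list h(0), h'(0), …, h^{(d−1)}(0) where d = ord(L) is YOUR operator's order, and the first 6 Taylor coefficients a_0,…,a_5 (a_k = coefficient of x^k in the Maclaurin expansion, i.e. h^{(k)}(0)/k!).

f: a_k = 1, 0, -2, 0, 2/3, 0, …
g: a_k = -3, 0, 3/2, 0, -1/8, 0, …
L₀ := lclm(L_f,L_g); ord L₀ ≤ 2+2.
Derive L from L₀ (diff closure).
L = 4 + 5·Dx^2 + Dx^4  (order 4).
h: a_k = 0, -1, 0, 13/6, 0, -61/120, …
ICs: h(0) = 0, h′(0) = -1, h′′(0) = 0, h′′′(0) = 13.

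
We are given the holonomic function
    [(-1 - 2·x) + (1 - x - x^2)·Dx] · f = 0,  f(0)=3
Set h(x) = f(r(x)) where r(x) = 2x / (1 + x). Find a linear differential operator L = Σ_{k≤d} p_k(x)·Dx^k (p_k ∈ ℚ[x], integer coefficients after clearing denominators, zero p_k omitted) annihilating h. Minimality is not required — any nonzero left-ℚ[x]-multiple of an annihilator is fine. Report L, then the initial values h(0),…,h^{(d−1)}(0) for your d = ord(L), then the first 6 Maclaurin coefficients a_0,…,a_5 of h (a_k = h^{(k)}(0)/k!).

L = (2 + 10·x) + (-1 - x + 5·x^2 + 5·x^3)·Dx  (order 1).
h: a_k = 3, 6, 18, 30, 90, 150, …
ICs: h(0) = 3.

f: a_k = 3, 3, 6, 9, 15, 24, …
Change of var in L_f (x↦r) gives L₀.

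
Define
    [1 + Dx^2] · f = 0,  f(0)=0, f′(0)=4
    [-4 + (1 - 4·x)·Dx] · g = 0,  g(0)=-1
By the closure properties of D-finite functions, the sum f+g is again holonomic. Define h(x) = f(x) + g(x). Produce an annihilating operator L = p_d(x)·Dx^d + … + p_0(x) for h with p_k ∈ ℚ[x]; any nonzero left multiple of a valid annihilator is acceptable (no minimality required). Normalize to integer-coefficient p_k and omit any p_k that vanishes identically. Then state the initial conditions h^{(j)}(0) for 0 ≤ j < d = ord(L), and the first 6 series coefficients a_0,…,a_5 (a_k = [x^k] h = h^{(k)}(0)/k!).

L = (-388 + 32·x - 64·x^2) + (33 - 140·x + 48·x^2 - 64·x^3)·Dx + (-388 + 32·x - 64·x^2)·Dx^2 + (33 - 140·x + 48·x^2 - 64·x^3)·Dx^3  (order 3).
h: a_k = -1, 0, -16, -194/3, -256, -30719/30, …
ICs: h(0) = -1, h′(0) = 0, h′′(0) = -32.

f: a_k = 0, 4, 0, -2/3, 0, 1/30, …
g: a_k = -1, -4, -16, -64, -256, -1024, …
Sum ⇒ L₀ = lclm(L_f,L_g) in ℚ(x)⟨Dx⟩.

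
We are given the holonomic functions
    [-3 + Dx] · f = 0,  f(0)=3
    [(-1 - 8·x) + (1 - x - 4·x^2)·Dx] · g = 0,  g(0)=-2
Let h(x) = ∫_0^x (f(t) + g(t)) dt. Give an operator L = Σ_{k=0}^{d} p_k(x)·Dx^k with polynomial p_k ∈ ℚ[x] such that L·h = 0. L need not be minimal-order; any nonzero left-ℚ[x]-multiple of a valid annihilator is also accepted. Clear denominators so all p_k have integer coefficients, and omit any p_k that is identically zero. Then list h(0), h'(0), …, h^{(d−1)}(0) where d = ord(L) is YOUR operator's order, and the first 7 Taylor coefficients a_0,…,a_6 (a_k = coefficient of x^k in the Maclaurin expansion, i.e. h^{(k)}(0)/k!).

L = (21 + 9·x + 396·x^2 + 288·x^3)·Dx + (-1 - 42·x - 159·x^2 + 72·x^3 + 144·x^4)·Dx^2 + (-2 + 13·x + 9·x^2 - 56·x^3 - 48·x^4)·Dx^3  (order 3).
h: a_k = 0, 1, 7/2, 7/6, -9/8, -383/40, -4957/240, …
ICs: h(0) = 0, h′(0) = 1, h′′(0) = 7.

f: a_k = 3, 9, 27/2, 27/2, 81/8, 243/40, 243/80, …
g: a_k = -2, -2, -10, -18, -58, -130, -362, …
f+g: L₀ = lclm(L_f,L_g), ord ≤ 1+1.
Integrate: L := L₀·Dx.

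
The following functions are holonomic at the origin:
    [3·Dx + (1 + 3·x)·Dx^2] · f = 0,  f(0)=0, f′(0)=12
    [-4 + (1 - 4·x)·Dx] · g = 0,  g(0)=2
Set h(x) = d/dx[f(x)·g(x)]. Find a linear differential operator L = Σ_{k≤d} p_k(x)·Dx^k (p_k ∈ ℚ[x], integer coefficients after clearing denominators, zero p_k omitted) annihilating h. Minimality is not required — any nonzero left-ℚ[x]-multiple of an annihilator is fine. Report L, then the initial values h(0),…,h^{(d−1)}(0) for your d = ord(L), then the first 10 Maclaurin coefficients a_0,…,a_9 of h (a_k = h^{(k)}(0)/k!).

L = 48 + (6 + 60·x)·Dx + (-1 + x + 12·x^2)·Dx^2  (order 2).
h: a_k = 24, 120, 936, 4344, 23664, 538776/5, 2601768/5, 81419496/35, 371898972/35, 327270120/7, …
ICs: h(0) = 24, h′(0) = 120.

f: a_k = 0, 12, -18, 36, -81, 972/5, -486, 8748/7, -6561/2, 8748, …
g: a_k = 2, 8, 32, 128, 512, 2048, 8192, 32768, 131072, 524288, …
Product ⇒ symmetric product L₀, ord ≤ 2.
h=h₀': d/dx-closure on L₀ ⇒ L.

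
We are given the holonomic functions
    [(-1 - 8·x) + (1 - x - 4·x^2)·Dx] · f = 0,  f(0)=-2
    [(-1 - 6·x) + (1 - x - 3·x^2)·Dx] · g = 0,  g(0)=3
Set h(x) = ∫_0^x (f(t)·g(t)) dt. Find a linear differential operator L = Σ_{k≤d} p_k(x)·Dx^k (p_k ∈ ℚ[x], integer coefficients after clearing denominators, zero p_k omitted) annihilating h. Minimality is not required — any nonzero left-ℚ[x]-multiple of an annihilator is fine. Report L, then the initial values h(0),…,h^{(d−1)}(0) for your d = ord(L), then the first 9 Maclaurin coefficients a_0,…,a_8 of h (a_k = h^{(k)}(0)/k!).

f: a_k = -2, -2, -10, -18, -58, -130, -362, -882, -2330, …
g: a_k = 3, 3, 12, 21, 57, 120, 291, 651, 1524, …
Product ⇒ symmetric product L₀, ord ≤ 1.
Integrate: L := L₀·Dx.
L = (-2 - 12·x + 21·x^2 + 48·x^3)·Dx + (1 - 2·x - 6·x^2 + 7·x^3 + 12·x^4)·Dx^2  (order 2).
h: a_k = 0, -6, -6, -20, -75/2, -504/5, -224, -3942/7, -2655/2, …
ICs: h(0) = 0, h′(0) = -6.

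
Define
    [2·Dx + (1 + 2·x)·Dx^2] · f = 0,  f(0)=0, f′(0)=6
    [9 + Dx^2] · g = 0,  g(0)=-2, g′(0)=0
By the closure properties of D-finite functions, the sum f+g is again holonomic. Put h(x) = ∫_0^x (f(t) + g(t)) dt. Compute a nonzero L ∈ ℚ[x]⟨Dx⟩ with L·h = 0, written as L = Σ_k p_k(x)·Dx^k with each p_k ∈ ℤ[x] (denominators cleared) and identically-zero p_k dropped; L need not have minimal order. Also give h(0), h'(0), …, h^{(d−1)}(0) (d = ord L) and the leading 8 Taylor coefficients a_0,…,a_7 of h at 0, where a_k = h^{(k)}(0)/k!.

L = (594 + 648·x + 648·x^2)·Dx^2 + (153 + 630·x + 972·x^2 + 648·x^3)·Dx^3 + (66 + 72·x + 72·x^2)·Dx^4 + (17 + 70·x + 108·x^2 + 72·x^3)·Dx^5  (order 5).
h: a_k = 0, -2, 3, 1, 2, -15/4, 16/5, -1199/280, …
ICs: h(0) = 0, h′(0) = -2, h′′(0) = 6, h′′′(0) = 6, h′′′′(0) = 48.

f: a_k = 0, 6, -6, 8, -12, 96/5, -32, 384/7, …
g: a_k = -2, 0, 9, 0, -27/4, 0, 81/40, 0, …
Weyl lclm of L_f,L_g ⇒ L₀ (ord ≤ 4).
Integrate: L := L₀·Dx.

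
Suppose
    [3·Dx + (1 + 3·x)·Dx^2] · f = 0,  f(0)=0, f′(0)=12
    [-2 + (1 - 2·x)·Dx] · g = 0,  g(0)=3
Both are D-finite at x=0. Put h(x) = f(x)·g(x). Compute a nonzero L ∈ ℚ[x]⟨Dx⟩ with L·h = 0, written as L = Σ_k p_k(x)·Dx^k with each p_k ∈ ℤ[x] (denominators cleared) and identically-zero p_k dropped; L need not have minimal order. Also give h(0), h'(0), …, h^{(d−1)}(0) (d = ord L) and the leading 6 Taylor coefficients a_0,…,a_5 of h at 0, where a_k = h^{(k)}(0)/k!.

L = 6 + (1 + 18·x)·Dx + (-1 - x + 6·x^2)·Dx^2  (order 2).
h: a_k = 0, 36, 18, 144, 45, 3366/5, …
ICs: h(0) = 0, h′(0) = 36.

f: a_k = 0, 12, -18, 36, -81, 972/5, …
g: a_k = 3, 6, 12, 24, 48, 96, …
f·g: L₀ = L_f ⊗_s L_g, ord ≤ 2·1.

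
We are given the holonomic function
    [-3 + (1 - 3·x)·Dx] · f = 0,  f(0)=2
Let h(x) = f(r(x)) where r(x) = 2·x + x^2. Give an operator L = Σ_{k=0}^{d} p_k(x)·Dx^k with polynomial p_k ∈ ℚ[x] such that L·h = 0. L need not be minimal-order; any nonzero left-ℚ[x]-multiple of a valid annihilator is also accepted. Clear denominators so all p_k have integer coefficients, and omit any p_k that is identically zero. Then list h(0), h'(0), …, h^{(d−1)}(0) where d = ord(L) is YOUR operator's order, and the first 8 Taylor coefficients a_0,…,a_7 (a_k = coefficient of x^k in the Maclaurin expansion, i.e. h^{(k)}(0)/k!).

f: a_k = 2, 6, 18, 54, 162, 486, 1458, 4374, …
f∘r: x↦r, Dx↦Dx/r' in L_f ⇒ L₀.
L = (6 + 6·x) + (-1 + 6·x + 3·x^2)·Dx  (order 1).
h: a_k = 2, 12, 78, 504, 3258, 21060, 136134, 879984, …
ICs: h(0) = 2.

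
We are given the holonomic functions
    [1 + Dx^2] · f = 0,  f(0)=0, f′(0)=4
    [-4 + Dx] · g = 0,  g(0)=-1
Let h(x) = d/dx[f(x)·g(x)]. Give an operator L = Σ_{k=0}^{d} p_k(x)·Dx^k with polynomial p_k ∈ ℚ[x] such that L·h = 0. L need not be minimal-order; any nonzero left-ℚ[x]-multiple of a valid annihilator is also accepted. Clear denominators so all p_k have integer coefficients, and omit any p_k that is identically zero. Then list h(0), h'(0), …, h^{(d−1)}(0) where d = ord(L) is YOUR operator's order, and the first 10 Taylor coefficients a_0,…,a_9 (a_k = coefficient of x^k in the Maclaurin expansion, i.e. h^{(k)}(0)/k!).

L = 17 - 8·Dx + Dx^2  (order 2).
h: a_k = -4, -32, -94, -160, -1121/6, -2444/15, -20047/180, -184/3, -277441/10080, -113221/11340, …
ICs: h(0) = -4, h′(0) = -32.

f: a_k = 0, 4, 0, -2/3, 0, 1/30, 0, -1/1260, 0, 1/90720, …
g: a_k = -1, -4, -8, -32/3, -32/3, -128/15, -256/45, -1024/315, -512/315, -2048/2835, …
Sym-product of L_f,L_g gives L₀ (≤ ord 2).
Differentiate: ansatz ord ≤ ord L₀ ⇒ L.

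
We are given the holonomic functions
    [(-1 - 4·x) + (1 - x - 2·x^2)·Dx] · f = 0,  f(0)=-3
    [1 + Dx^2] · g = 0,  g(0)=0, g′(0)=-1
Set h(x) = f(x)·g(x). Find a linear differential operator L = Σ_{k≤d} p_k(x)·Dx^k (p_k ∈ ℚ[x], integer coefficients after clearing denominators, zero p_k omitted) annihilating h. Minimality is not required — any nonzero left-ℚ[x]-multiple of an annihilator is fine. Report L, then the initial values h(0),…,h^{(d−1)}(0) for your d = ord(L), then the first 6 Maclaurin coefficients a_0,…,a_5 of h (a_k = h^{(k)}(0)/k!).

L = (3 + x + 2·x^2) + (2 + 8·x)·Dx + (-1 + x + 2·x^2)·Dx^2  (order 2).
h: a_k = 0, 3, 3, 17/2, 29/2, 1261/40, …
ICs: h(0) = 0, h′(0) = 3.

f: a_k = -3, -3, -9, -15, -33, -63, …
g: a_k = 0, -1, 0, 1/6, 0, -1/120, …
f·g: L₀ = L_f ⊗_s L_g, ord ≤ 1·2.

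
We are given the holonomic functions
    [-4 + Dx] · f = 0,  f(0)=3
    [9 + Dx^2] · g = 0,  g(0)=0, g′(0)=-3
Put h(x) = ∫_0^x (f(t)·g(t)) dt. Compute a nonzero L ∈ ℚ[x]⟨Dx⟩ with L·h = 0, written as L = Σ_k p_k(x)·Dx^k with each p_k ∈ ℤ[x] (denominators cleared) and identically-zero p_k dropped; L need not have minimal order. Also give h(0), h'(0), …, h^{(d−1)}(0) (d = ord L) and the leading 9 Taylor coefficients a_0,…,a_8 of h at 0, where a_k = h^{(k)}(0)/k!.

L = 25·Dx - 8·Dx^2 + Dx^3  (order 3).
h: a_k = 0, 0, -9/2, -12, -117/8, -42/5, 79/80, 429/70, 25481/4480, …
ICs: h(0) = 0, h′(0) = 0, h′′(0) = -9.

f: a_k = 3, 12, 24, 32, 32, 128/5, 256/15, 1024/105, 512/105, …
g: a_k = 0, -3, 0, 9/2, 0, -81/40, 0, 243/560, 0, …
L₀ := L_f ⊗_s L_g (sym. prod.), ord ≤ 2.
∫: right-multiply L₀ by Dx.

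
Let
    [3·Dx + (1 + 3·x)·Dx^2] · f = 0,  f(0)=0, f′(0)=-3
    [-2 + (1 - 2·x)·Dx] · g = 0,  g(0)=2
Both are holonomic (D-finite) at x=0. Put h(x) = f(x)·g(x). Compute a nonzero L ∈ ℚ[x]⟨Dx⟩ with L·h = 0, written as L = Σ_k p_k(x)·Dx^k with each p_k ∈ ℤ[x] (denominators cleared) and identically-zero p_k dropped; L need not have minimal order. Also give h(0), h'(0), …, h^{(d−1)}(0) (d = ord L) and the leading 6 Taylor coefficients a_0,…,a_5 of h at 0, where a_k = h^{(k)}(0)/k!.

f: a_k = 0, -3, 9/2, -9, 81/4, -243/5, …
g: a_k = 2, 4, 8, 16, 32, 64, …
h₀=f·g: eliminate ⇒ L₀, order ≤ 2·1.
L = 6 + (1 + 18·x)·Dx + (-1 - x + 6·x^2)·Dx^2  (order 2).
h: a_k = 0, -6, -3, -24, -15/2, -561/5, …
ICs: h(0) = 0, h′(0) = -6.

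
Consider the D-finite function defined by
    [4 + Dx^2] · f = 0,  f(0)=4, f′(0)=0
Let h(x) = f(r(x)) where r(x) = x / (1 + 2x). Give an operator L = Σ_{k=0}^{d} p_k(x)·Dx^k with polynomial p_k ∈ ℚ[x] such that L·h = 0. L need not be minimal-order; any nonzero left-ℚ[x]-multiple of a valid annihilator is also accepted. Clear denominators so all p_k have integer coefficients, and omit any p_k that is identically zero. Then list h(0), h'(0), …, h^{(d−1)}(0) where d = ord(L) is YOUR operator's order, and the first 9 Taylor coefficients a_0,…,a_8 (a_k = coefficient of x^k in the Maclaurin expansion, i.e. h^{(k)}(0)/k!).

f: a_k = 4, 0, -8, 0, 8/3, 0, -16/45, 0, 8/315, …
L₀ from L_f via x↦r, Dx↦r'^{-1}Dx.
L = 4 + (4 + 24·x + 48·x^2 + 32·x^3)·Dx + (1 + 8·x + 24·x^2 + 32·x^3 + 16·x^4)·Dx^2  (order 2).
h: a_k = 4, 0, -8, 32, -280/3, 704/3, -24016/45, 5568/5, -133592/63, …
ICs: h(0) = 4, h′(0) = 0.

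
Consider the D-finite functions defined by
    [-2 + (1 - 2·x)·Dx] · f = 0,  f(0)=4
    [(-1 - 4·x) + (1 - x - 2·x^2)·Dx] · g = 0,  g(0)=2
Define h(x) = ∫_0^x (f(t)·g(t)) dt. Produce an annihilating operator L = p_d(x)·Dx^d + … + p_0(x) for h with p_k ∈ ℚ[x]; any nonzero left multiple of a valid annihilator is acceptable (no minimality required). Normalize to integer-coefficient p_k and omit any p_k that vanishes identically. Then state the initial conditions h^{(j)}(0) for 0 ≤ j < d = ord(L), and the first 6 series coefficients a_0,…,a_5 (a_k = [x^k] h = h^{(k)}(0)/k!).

L = (3 + 6·x)·Dx + (-1 + x + 2·x^2)·Dx^2  (order 2).
h: a_k = 0, 8, 12, 24, 46, 456/5, …
ICs: h(0) = 0, h′(0) = 8.

f: a_k = 4, 8, 16, 32, 64, 128, …
g: a_k = 2, 2, 6, 10, 22, 42, …
f·g: L₀ = L_f ⊗_s L_g, ord ≤ 1·1.
Integrate: L := L₀·Dx.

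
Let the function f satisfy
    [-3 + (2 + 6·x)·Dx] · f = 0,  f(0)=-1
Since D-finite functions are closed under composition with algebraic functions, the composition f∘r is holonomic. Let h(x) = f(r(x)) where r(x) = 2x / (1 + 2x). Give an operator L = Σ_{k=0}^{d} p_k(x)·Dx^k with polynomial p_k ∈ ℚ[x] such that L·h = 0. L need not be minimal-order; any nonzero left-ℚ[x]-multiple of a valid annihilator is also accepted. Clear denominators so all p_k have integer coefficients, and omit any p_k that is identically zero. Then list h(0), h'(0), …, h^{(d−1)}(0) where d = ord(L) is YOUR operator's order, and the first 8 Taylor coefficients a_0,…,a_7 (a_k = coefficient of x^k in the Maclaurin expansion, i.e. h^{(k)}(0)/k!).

L = -3 + (1 + 10·x + 16·x^2)·Dx  (order 1).
h: a_k = -1, -3, 21/2, -87/2, 1677/8, -9069/8, 106305/16, -658335/16, …
ICs: h(0) = -1.

f: a_k = -1, -3/2, 9/8, -27/16, 405/128, -1701/256, 15309/1024, -72171/2048, …
h₀=f(r): pull back L_f along r ⇒ L₀.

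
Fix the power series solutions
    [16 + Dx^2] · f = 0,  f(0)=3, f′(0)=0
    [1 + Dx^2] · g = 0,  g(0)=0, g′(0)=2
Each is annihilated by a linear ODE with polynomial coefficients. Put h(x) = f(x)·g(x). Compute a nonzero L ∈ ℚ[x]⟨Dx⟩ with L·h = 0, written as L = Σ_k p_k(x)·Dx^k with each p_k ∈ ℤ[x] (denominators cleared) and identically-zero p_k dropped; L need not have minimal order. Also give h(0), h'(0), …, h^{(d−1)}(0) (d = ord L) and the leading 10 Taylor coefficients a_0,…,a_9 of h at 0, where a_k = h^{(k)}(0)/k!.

L = 225 + 34·Dx^2 + Dx^4  (order 4).
h: a_k = 0, 6, 0, -49, 0, 1441/20, 0, -37969/840, 0, 138103/8640, …
ICs: h(0) = 0, h′(0) = 6, h′′(0) = 0, h′′′(0) = -294.

f: a_k = 3, 0, -24, 0, 32, 0, -256/15, 0, 512/105, 0, …
g: a_k = 0, 2, 0, -1/3, 0, 1/60, 0, -1/2520, 0, 1/181440, …
Sym-product of L_f,L_g gives L₀ (≤ ord 4).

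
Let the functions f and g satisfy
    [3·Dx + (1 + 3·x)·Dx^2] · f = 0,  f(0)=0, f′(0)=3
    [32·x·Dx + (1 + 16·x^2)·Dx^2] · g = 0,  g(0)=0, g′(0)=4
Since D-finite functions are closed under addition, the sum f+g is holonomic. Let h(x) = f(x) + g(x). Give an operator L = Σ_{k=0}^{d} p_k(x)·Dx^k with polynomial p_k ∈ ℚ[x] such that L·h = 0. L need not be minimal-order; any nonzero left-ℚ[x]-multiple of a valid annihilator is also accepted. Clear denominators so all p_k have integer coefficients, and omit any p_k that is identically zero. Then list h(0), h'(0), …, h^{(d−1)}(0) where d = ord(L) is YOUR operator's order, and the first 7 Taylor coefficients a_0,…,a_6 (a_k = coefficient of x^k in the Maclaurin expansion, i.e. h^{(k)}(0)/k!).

L = (-96 - 864·x + 4608·x^2 + 4608·x^3)·Dx + (-50 - 192·x + 672·x^2 + 9216·x^3 + 9216·x^4)·Dx^2 + (-3 + 23·x + 96·x^2 + 512·x^3 + 2304·x^4 + 2304·x^5)·Dx^3  (order 3).
h: a_k = 0, 7, -9/2, -37/3, -81/4, 1267/5, -243/2, …
ICs: h(0) = 0, h′(0) = 7, h′′(0) = -9.

f: a_k = 0, 3, -9/2, 9, -81/4, 243/5, -243/2, …
g: a_k = 0, 4, 0, -64/3, 0, 1024/5, 0, …
Weyl lclm of L_f,L_g ⇒ L₀ (ord ≤ 4).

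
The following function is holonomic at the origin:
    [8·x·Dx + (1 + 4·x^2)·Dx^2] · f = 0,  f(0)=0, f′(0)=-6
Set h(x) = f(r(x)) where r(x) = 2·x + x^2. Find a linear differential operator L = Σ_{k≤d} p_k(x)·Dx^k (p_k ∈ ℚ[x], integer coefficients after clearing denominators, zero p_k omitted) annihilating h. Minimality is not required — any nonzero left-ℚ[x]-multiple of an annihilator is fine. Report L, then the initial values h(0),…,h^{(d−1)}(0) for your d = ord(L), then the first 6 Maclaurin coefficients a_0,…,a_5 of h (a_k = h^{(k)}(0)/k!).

L = (-1 + 32·x + 64·x^2 + 48·x^3 + 12·x^4)·Dx + (1 + x + 16·x^2 + 32·x^3 + 20·x^4 + 4·x^5)·Dx^2  (order 2).
h: a_k = 0, -12, -6, 64, 96, -2832/5, …
ICs: h(0) = 0, h′(0) = -12.

f: a_k = 0, -6, 0, 8, 0, -96/5, …
Substitute x→r, Dx→(1/r')Dx; clear ⇒ L₀.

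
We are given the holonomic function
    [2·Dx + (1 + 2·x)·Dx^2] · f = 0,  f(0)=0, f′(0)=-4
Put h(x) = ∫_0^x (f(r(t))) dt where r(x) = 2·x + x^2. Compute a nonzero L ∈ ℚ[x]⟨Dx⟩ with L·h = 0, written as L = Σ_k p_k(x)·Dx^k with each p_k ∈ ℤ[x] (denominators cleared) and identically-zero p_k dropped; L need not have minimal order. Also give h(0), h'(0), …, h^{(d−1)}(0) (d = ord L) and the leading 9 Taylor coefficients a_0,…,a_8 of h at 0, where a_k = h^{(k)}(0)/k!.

L = (3 + 4·x + 2·x^2)·Dx^2 + (1 + 5·x + 6·x^2 + 2·x^3)·Dx^3  (order 3).
h: a_k = 0, 0, -4, 4, -20/3, 68/5, -464/15, 528/7, -1352/7, …
ICs: h(0) = 0, h′(0) = 0, h′′(0) = -8.

f: a_k = 0, -4, 4, -16/3, 8, -64/5, 64/3, -256/7, 64, …
h₀=f(r): pull back L_f along r ⇒ L₀.
h=∫₀ˣh₀: take L = L₀·Dx.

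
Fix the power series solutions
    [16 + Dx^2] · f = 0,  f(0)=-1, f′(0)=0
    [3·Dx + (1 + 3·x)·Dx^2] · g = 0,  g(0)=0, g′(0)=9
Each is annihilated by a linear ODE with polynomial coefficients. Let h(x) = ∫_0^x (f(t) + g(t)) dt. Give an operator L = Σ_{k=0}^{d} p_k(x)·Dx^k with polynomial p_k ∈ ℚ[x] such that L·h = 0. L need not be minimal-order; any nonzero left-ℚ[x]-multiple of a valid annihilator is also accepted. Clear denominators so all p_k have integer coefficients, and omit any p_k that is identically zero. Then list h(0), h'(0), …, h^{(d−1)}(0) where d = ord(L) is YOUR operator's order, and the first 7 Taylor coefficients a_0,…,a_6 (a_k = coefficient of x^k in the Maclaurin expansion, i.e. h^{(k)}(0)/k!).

L = (1680 + 2304·x + 3456·x^2)·Dx^2 + (272 + 1584·x + 3456·x^2 + 3456·x^3)·Dx^3 + (105 + 144·x + 216·x^2)·Dx^4 + (17 + 99·x + 216·x^2 + 216·x^3)·Dx^5  (order 5).
h: a_k = 0, -1, 9/2, -11/6, 27/4, -857/60, 243/10, …
ICs: h(0) = 0, h′(0) = -1, h′′(0) = 9, h′′′(0) = -11, h′′′′(0) = 162.

f: a_k = -1, 0, 8, 0, -32/3, 0, 256/45, …
g: a_k = 0, 9, -27/2, 27, -243/4, 729/5, -729/2, …
Sum ⇒ L₀ = lclm(L_f,L_g) in ℚ(x)⟨Dx⟩.
h=∫h₀ ⇒ L = L₀·Dx.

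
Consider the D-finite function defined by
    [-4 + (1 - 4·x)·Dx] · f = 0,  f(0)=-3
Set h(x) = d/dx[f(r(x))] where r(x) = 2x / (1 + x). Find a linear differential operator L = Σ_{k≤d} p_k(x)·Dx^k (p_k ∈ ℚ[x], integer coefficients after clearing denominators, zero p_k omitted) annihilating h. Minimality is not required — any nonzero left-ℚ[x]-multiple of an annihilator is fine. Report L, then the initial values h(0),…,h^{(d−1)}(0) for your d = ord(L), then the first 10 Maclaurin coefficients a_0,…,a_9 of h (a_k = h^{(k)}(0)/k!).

f: a_k = -3, -12, -48, -192, -768, -3072, -12288, -49152, -196608, -786432, …
f∘r: x↦r, Dx↦Dx/r' in L_f ⇒ L₀.
Derive L from L₀ (diff closure).
L = 14 + (-1 + 7·x)·Dx  (order 1).
h: a_k = -24, -336, -3528, -32928, -288120, -2420208, -19765032, -158120256, -1245197016, -9684865680, …
ICs: h(0) = -24.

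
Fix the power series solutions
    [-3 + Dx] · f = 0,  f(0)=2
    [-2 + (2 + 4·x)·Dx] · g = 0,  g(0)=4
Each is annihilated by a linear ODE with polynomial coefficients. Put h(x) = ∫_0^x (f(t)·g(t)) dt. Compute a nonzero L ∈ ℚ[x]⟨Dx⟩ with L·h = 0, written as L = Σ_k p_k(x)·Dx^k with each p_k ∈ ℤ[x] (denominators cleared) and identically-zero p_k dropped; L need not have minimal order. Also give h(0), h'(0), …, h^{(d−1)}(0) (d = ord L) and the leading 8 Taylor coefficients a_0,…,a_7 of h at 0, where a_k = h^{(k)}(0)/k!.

L = (-4 - 6·x)·Dx + (1 + 2·x)·Dx^2  (order 2).
h: a_k = 0, 8, 16, 56/3, 16, 52/5, 88/15, 12/5, …
ICs: h(0) = 0, h′(0) = 8.

f: a_k = 2, 6, 9, 9, 27/4, 81/20, 81/40, 243/280, …
g: a_k = 4, 4, -2, 2, -5/2, 7/2, -21/4, 33/4, …
Product ⇒ symmetric product L₀, ord ≤ 1.
∫: right-multiply L₀ by Dx.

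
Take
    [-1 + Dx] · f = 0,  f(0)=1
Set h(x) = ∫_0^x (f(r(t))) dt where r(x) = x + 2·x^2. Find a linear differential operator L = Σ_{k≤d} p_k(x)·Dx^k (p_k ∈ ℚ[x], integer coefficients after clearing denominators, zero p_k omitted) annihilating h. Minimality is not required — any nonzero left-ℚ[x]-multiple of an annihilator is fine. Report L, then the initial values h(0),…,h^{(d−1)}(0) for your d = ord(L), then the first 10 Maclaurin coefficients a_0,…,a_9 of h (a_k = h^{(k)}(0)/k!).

L = (-1 - 4·x)·Dx + Dx^2  (order 2).
h: a_k = 0, 1, 1/2, 5/6, 13/24, 73/120, 281/720, 1741/5040, 1697/8064, 57233/362880, …
ICs: h(0) = 0, h′(0) = 1.

f: a_k = 1, 1, 1/2, 1/6, 1/24, 1/120, 1/720, 1/5040, 1/40320, 1/362880, …
L₀ from L_f via x↦r, Dx↦r'^{-1}Dx.
h=∫₀ˣh₀: take L = L₀·Dx.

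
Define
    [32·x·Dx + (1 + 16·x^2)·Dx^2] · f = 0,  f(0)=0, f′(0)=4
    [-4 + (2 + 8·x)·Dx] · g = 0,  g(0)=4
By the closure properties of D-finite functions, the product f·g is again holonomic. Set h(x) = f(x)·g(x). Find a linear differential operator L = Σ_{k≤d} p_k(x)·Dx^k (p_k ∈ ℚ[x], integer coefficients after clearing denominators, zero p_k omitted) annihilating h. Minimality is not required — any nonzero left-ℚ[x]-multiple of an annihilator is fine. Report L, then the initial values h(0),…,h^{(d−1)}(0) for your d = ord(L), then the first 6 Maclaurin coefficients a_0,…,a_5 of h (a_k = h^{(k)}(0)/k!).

L = (12 - 64·x - 64·x^2) + (-4 + 16·x + 192·x^2 + 256·x^3)·Dx + (1 + 8·x + 32·x^2 + 128·x^3 + 256·x^4)·Dx^2  (order 2).
h: a_k = 0, 16, 32, -352/3, -320/3, 12448/15, …
ICs: h(0) = 0, h′(0) = 16.

f: a_k = 0, 4, 0, -64/3, 0, 1024/5, …
g: a_k = 4, 8, -8, 16, -40, 112, …
f·g: L₀ = L_f ⊗_s L_g, ord ≤ 2·1.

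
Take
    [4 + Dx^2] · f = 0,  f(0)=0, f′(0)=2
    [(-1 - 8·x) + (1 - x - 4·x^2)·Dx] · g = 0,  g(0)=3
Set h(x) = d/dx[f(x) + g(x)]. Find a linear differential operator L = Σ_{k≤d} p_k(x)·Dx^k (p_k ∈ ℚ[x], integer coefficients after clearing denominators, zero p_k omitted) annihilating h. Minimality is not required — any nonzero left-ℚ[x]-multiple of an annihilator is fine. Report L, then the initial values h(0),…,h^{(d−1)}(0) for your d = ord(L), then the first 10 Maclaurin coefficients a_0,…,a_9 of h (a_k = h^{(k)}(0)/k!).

L = (1472 + 8672·x + 38224·x^2 + 28480·x^3 + 58880·x^4 + 9216·x^5 + 12288·x^6) + (-116 - 892·x + 504·x^2 + 2312·x^3 + 5920·x^4 + 10368·x^5 + 3584·x^6 + 4096·x^7)·Dx + (368 + 2168·x + 9556·x^2 + 7120·x^3 + 14720·x^4 + 2304·x^5 + 3072·x^6)·Dx^2 + (-29 - 223·x + 126·x^2 + 578·x^3 + 1480·x^4 + 2592·x^5 + 896·x^6 + 1024·x^7)·Dx^3  (order 3).
h: a_k = 5, 30, 77, 348, 2929/3, 3258, 416737/45, 27960, 24911149/315, 227670, …
ICs: h(0) = 5, h′(0) = 30, h′′(0) = 154.

f: a_k = 0, 2, 0, -4/3, 0, 4/15, 0, -8/315, 0, 4/2835, …
g: a_k = 3, 3, 15, 27, 87, 195, 543, 1323, 3495, 8787, …
L₀ := lclm(L_f,L_g); ord L₀ ≤ 2+1.
Differentiate: ansatz ord ≤ ord L₀ ⇒ L.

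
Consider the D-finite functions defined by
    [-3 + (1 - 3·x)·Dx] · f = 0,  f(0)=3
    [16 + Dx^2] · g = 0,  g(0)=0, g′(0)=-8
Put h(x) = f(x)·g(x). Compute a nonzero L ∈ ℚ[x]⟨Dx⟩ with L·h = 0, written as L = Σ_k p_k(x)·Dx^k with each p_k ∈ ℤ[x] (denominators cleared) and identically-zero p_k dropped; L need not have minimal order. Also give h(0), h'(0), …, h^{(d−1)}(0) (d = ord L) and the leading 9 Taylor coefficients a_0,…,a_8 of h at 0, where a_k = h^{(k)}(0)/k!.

f: a_k = 3, 9, 27, 81, 243, 729, 2187, 6561, 19683, …
g: a_k = 0, -8, 0, 64/3, 0, -256/15, 0, 2048/315, 0, …
Product ⇒ symmetric product L₀, ord ≤ 2.
L = (-16 + 48·x) + 6·Dx + (-1 + 3·x)·Dx^2  (order 2).
h: a_k = 0, -24, -72, -152, -456, -7096/5, -21288/5, -1339096/105, -1339096/35, …
ICs: h(0) = 0, h′(0) = -24.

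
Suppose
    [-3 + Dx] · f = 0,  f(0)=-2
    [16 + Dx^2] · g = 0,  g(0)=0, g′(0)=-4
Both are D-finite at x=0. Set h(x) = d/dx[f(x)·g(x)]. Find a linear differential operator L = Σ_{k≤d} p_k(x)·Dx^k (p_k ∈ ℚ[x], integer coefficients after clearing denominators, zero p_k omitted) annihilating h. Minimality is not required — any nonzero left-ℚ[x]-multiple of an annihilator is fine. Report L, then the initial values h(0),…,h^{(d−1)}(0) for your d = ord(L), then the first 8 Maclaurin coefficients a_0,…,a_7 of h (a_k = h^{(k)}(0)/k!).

L = 25 - 6·Dx + Dx^2  (order 2).
h: a_k = 8, 48, 44, -112, -779/3, -858/5, 4031/90, 2108/15, …
ICs: h(0) = 8, h′(0) = 48.

f: a_k = -2, -6, -9, -9, -27/4, -81/20, -81/40, -243/280, …
g: a_k = 0, -4, 0, 32/3, 0, -128/15, 0, 1024/315, …
L₀ := L_f ⊗_s L_g (sym. prod.), ord ≤ 2.
Derive L from L₀ (diff closure).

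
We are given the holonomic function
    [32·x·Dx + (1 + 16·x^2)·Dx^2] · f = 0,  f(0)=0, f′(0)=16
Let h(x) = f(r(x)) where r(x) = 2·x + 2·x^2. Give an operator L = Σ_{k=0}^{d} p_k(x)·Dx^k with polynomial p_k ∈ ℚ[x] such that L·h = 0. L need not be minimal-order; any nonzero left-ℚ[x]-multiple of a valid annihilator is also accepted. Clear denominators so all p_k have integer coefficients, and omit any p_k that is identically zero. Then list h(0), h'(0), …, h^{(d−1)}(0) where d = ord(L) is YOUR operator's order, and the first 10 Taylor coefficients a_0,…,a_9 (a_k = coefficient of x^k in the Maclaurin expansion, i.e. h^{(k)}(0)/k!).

f: a_k = 0, 16, 0, -256/3, 0, 4096/5, 0, -65536/7, 0, 1048576/9, …
Substitute x→r, Dx→(1/r')Dx; clear ⇒ L₀.
L = (-2 + 128·x + 512·x^2 + 768·x^3 + 384·x^4)·Dx + (1 + 2·x + 64·x^2 + 256·x^3 + 320·x^4 + 128·x^5)·Dx^2  (order 2).
h: a_k = 0, 32, 32, -2048/3, -2048, 120832/5, 391168/3, -6553600/7, -8126464, 311558144/9, …
ICs: h(0) = 0, h′(0) = 32.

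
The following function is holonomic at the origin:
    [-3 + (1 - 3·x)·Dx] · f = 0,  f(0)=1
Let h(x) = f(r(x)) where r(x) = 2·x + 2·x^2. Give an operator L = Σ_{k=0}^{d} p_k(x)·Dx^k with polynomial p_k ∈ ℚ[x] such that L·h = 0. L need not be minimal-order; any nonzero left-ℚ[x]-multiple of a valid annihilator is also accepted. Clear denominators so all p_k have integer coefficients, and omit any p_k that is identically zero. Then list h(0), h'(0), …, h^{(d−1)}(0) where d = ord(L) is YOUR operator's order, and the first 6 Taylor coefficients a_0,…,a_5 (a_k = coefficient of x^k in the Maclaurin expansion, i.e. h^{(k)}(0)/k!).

L = (6 + 12·x) + (-1 + 6·x + 6·x^2)·Dx  (order 1).
h: a_k = 1, 6, 42, 288, 1980, 13608, …
ICs: h(0) = 1.

f: a_k = 1, 3, 9, 27, 81, 243, …
Change of var in L_f (x↦r) gives L₀.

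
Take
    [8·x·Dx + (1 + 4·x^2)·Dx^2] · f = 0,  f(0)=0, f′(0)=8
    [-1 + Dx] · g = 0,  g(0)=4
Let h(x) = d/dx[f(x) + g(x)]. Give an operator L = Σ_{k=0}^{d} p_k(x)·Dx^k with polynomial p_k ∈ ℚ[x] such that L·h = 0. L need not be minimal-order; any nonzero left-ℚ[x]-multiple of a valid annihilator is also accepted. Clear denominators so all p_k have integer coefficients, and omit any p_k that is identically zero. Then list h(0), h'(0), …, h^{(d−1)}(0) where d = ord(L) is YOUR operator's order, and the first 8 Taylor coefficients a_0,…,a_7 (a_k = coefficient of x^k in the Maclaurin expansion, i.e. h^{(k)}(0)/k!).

L = (8 - 8·x - 96·x^2 - 32·x^3) + (-9 + 88·x^2 - 16·x^4)·Dx + (1 + 8·x + 8·x^2 + 32·x^3 + 16·x^4)·Dx^2  (order 2).
h: a_k = 12, 4, -30, 2/3, 769/6, 1/30, -92159/180, 1/1260, …
ICs: h(0) = 12, h′(0) = 4.

f: a_k = 0, 8, 0, -32/3, 0, 128/5, 0, -512/7, …
g: a_k = 4, 4, 2, 2/3, 1/6, 1/30, 1/180, 1/1260, …
Weyl lclm of L_f,L_g ⇒ L₀ (ord ≤ 3).
Derive L from L₀ (diff closure).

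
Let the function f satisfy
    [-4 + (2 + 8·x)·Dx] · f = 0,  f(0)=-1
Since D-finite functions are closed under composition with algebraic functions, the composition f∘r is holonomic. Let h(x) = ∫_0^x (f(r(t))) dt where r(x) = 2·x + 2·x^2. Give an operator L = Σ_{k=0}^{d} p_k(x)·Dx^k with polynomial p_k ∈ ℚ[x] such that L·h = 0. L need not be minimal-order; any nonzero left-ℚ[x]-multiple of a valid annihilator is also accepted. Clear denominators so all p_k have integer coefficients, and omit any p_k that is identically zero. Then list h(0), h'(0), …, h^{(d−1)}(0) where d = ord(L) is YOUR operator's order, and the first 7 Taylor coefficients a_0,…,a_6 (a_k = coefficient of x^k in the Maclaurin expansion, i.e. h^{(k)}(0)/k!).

L = (-4 - 8·x)·Dx + (1 + 8·x + 8·x^2)·Dx^2  (order 2).
h: a_k = 0, -1, -2, 4/3, -4, 72/5, -176/3, …
ICs: h(0) = 0, h′(0) = -1.

f: a_k = -1, -2, 2, -4, 10, -28, 84, …
Substitute x→r, Dx→(1/r')Dx; clear ⇒ L₀.
h=∫₀ˣh₀: take L = L₀·Dx.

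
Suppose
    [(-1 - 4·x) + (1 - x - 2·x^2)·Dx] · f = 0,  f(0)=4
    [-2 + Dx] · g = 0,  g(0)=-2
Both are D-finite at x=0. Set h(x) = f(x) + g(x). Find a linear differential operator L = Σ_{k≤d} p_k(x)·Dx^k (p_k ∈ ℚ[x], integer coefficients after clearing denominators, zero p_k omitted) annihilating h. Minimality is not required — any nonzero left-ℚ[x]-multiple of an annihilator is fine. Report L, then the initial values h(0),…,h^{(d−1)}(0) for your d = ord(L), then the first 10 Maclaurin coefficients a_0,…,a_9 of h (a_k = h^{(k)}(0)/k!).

L = (-8 - 12·x - 72·x^2 - 32·x^3) + (2 + 20·x + 36·x^2 - 16·x^3 - 16·x^4)·Dx + (1 - 7·x + 16·x^3 + 8·x^4)·Dx^2  (order 2).
h: a_k = 2, 0, 8, 52/3, 128/3, 1252/15, 7732/45, 107084/315, 215456/315, 3866932/2835, …
ICs: h(0) = 2, h′(0) = 0.

f: a_k = 4, 4, 12, 20, 44, 84, 172, 340, 684, 1364, …
g: a_k = -2, -4, -4, -8/3, -4/3, -8/15, -8/45, -16/315, -4/315, -8/2835, …
Weyl lclm of L_f,L_g ⇒ L₀ (ord ≤ 2).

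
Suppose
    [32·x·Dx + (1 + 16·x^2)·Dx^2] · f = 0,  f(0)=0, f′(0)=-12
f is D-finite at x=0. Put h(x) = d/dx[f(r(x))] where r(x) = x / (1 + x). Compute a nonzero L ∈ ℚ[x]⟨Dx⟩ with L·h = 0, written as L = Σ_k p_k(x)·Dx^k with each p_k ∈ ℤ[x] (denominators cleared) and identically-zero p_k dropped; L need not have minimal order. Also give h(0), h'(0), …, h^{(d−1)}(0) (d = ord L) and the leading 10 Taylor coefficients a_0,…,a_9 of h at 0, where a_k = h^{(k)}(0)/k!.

L = (2 + 34·x) + (1 + 2·x + 17·x^2)·Dx  (order 1).
h: a_k = -12, 24, 156, -720, -1212, 14664, -8724, -231840, 611988, 2717304, …
ICs: h(0) = -12.

f: a_k = 0, -12, 0, 64, 0, -3072/5, 0, 49152/7, 0, -262144/3, …
Change of var in L_f (x↦r) gives L₀.
h=h₀': d/dx-closure on L₀ ⇒ L.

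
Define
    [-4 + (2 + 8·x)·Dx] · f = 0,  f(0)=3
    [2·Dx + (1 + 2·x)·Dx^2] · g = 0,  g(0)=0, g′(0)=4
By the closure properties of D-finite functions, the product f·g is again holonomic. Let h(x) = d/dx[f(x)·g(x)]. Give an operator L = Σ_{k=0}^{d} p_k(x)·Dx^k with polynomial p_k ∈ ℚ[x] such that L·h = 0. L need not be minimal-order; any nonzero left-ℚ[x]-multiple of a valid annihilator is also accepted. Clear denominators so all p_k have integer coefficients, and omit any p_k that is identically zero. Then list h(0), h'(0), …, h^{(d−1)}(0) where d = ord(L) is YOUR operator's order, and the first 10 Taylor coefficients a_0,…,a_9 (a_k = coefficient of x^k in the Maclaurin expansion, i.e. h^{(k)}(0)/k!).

f: a_k = 3, 6, -6, 12, -30, 84, -252, 792, -2574, 8580, …
g: a_k = 0, 4, -4, 16/3, -8, 64/5, -64/3, 256/7, -64, 1024/9, …
h₀=f·g: eliminate ⇒ L₀, order ≤ 1·2.
h=h₀': d/dx-closure on L₀ ⇒ L.
L = (2 + 16·x + 8·x^2) + (7 + 54·x + 120·x^2 + 64·x^3)·Dx + (1 + 11·x + 42·x^2 + 64·x^3 + 32·x^4)·Dx^2  (order 2).
h: a_k = 12, 24, -96, 320, -1048, 17424/5, -59328/5, 1448448/35, -1032072/7, 11227088/21, …
ICs: h(0) = 12, h′(0) = 24.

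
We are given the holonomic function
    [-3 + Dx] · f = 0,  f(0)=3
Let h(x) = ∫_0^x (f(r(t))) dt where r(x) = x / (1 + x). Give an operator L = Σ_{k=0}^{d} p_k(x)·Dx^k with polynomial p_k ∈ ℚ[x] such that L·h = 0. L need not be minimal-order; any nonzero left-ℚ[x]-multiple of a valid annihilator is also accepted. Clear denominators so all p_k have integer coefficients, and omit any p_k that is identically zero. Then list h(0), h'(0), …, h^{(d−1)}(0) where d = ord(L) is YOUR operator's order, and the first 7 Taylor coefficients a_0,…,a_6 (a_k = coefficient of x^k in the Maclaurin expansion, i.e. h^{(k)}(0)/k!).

f: a_k = 3, 9, 27/2, 27/2, 81/8, 243/40, 243/80, …
Substitute x→r, Dx→(1/r')Dx; clear ⇒ L₀.
h=∫₀ˣh₀: take L = L₀·Dx.
L = -3·Dx + (1 + 2·x + x^2)·Dx^2  (order 2).
h: a_k = 0, 3, 9/2, 3/2, -9/8, 9/40, 21/80, …
ICs: h(0) = 0, h′(0) = 3.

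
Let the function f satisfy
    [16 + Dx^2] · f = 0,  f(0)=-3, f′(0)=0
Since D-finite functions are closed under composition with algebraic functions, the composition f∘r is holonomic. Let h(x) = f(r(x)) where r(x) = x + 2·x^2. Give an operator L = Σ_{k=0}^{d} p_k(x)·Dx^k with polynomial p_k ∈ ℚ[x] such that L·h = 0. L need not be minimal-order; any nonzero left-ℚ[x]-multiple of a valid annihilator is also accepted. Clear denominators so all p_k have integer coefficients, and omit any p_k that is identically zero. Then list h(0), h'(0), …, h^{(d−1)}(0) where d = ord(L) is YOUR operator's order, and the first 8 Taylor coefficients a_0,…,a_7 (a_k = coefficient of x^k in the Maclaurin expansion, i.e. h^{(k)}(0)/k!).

L = (16 + 192·x + 768·x^2 + 1024·x^3) - 4·Dx + (1 + 4·x)·Dx^2  (order 2).
h: a_k = -3, 0, 24, 96, 64, -256, -11264/15, -4096/5, …
ICs: h(0) = -3, h′(0) = 0.

f: a_k = -3, 0, 24, 0, -32, 0, 256/15, 0, …
L₀ from L_f via x↦r, Dx↦r'^{-1}Dx.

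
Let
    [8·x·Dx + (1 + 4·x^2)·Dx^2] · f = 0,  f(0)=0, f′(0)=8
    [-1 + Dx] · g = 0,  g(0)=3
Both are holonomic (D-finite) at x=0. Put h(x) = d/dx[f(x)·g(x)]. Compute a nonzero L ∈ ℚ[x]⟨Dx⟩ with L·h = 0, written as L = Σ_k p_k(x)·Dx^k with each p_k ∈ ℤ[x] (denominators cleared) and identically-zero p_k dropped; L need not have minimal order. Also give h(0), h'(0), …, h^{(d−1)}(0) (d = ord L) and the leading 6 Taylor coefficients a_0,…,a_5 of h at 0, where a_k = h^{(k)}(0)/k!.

L = (-7 - 16·x + 104·x^2 - 64·x^3 + 16·x^4) + (6 + 24·x - 112·x^2 + 96·x^3 - 32·x^4)·Dx + (1 - 8·x + 8·x^2 - 32·x^3 + 16·x^4)·Dx^2  (order 2).
h: a_k = 24, 48, -60, -112, 309, 430, …
ICs: h(0) = 24, h′(0) = 48.

f: a_k = 0, 8, 0, -32/3, 0, 128/5, …
g: a_k = 3, 3, 3/2, 1/2, 1/8, 1/40, …
f·g: L₀ = L_f ⊗_s L_g, ord ≤ 2·1.
h=h₀': d/dx-closure on L₀ ⇒ L.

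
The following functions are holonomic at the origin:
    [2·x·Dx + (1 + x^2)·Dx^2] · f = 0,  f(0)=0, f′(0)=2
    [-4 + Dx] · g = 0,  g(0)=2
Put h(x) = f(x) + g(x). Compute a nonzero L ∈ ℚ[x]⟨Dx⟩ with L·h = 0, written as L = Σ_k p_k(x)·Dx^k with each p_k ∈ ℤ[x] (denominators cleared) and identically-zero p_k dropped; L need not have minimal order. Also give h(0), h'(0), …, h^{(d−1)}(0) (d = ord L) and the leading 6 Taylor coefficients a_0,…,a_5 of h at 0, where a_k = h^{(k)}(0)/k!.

L = (4 - 16·x - 12·x^2 - 16·x^3)·Dx + (-9 - 13·x^2 - 8·x^4)·Dx^2 + (2 + x + 4·x^2 + x^3 + 2·x^4)·Dx^3  (order 3).
h: a_k = 2, 10, 16, 62/3, 64/3, 262/15, …
ICs: h(0) = 2, h′(0) = 10, h′′(0) = 32.

f: a_k = 0, 2, 0, -2/3, 0, 2/5, …
g: a_k = 2, 8, 16, 64/3, 64/3, 256/15, …
Sum ⇒ L₀ = lclm(L_f,L_g) in ℚ(x)⟨Dx⟩.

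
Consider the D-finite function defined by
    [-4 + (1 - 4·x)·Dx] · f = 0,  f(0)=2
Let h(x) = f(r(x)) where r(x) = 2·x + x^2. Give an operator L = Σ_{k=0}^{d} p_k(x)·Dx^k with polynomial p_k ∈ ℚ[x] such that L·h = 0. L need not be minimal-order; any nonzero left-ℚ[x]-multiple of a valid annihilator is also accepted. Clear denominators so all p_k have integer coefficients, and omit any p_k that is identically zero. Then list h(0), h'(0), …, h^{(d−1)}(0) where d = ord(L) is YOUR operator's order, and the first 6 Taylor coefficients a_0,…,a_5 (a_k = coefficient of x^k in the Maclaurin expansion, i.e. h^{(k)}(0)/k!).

L = (8 + 8·x) + (-1 + 8·x + 4·x^2)·Dx  (order 1).
h: a_k = 2, 16, 136, 1152, 9760, 82688, …
ICs: h(0) = 2.

f: a_k = 2, 8, 32, 128, 512, 2048, …
L₀ from L_f via x↦r, Dx↦r'^{-1}Dx.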